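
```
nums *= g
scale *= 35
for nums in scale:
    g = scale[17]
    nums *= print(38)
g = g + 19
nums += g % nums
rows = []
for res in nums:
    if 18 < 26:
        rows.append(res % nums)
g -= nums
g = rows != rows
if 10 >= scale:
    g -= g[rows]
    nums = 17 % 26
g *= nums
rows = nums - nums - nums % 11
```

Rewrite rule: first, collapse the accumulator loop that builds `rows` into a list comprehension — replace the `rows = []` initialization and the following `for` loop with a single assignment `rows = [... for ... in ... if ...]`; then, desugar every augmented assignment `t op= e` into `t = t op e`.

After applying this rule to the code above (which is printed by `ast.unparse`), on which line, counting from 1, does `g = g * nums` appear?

14

Transformed code:
nums = nums * g
scale = scale * 35
for nums in scale:
    g = scale[17]
    nums = nums * print(38)
g = g + 19
nums = nums + g % nums
rows = [res % nums for res in nums if 18 < 26]
g = g - nums
g = rows != rows
if 10 >= scale:
    g = g - g[rows]
    nums = 17 % 26
g = g * nums
rows = nums - nums - nums % 11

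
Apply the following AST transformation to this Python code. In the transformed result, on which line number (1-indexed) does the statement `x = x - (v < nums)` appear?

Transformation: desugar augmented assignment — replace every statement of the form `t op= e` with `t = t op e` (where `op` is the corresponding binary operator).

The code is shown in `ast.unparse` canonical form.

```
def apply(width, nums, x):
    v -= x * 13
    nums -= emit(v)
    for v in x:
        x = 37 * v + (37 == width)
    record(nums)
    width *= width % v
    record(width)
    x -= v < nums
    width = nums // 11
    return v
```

9

Transformed code:
def apply(width, nums, x):
    v = v - x * 13
    nums = nums - emit(v)
    for v in x:
        x = 37 * v + (37 == width)
    record(nums)
    width = width * (width % v)
    record(width)
    x = x - (v < nums)
    width = nums // 11
    return v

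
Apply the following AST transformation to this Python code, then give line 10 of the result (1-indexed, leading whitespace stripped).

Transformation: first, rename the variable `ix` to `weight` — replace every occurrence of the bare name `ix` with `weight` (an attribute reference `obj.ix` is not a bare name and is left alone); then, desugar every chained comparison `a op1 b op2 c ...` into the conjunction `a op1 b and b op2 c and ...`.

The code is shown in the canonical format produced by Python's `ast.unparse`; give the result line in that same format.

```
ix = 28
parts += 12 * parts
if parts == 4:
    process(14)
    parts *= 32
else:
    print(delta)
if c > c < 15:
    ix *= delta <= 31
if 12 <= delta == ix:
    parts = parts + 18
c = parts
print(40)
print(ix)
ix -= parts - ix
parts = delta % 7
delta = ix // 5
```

if 12 <= delta and delta == weight:

Transformed code:
weight = 28
parts += 12 * parts
if parts == 4:
    process(14)
    parts *= 32
else:
    print(delta)
if c > c and c < 15:
    weight *= delta <= 31
if 12 <= delta and delta == weight:
    parts = parts + 18
c = parts
print(40)
print(weight)
weight -= parts - weight
parts = delta % 7
delta = weight // 5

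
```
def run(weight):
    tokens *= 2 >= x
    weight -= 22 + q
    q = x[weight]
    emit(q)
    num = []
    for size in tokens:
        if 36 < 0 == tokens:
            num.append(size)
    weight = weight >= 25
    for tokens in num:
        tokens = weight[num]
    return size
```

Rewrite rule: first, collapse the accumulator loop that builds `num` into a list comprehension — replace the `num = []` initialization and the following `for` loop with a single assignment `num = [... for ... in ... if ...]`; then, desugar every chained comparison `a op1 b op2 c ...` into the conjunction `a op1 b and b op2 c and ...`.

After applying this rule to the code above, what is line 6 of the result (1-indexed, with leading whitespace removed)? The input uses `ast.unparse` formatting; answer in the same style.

num = [size for size in tokens if 36 < 0 and 0 == tokens]

Transformed code:
def run(weight):
    tokens *= 2 >= x
    weight -= 22 + q
    q = x[weight]
    emit(q)
    num = [size for size in tokens if 36 < 0 and 0 == tokens]
    weight = weight >= 25
    for tokens in num:
        tokens = weight[num]
    return size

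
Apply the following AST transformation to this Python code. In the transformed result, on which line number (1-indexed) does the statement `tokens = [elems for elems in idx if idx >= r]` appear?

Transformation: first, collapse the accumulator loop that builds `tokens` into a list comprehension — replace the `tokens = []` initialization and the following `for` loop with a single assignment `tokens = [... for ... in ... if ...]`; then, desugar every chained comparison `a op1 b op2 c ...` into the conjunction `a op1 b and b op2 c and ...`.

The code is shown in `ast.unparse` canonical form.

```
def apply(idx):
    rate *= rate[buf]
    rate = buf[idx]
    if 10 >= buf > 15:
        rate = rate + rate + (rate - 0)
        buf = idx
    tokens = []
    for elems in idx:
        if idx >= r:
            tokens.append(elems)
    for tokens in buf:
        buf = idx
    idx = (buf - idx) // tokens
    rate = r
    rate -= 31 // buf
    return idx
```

Transformed code:
def apply(idx):
    rate *= rate[buf]
    rate = buf[idx]
    if 10 >= buf and buf > 15:
        rate = rate + rate + (rate - 0)
        buf = idx
    tokens = [elems for elems in idx if idx >= r]
    for tokens in buf:
        buf = idx
    idx = (buf - idx) // tokens
    rate = r
    rate -= 31 // buf
    return idx

7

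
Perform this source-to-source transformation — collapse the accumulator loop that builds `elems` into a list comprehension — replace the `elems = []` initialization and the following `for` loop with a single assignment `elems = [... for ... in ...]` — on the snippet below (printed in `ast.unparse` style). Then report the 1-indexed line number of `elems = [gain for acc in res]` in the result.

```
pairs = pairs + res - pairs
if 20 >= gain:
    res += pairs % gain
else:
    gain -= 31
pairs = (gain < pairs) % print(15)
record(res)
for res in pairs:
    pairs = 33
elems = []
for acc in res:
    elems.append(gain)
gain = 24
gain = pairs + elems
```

Transformed code:
pairs = pairs + res - pairs
if 20 >= gain:
    res += pairs % gain
else:
    gain -= 31
pairs = (gain < pairs) % print(15)
record(res)
for res in pairs:
    pairs = 33
elems = [gain for acc in res]
gain = 24
gain = pairs + elems

10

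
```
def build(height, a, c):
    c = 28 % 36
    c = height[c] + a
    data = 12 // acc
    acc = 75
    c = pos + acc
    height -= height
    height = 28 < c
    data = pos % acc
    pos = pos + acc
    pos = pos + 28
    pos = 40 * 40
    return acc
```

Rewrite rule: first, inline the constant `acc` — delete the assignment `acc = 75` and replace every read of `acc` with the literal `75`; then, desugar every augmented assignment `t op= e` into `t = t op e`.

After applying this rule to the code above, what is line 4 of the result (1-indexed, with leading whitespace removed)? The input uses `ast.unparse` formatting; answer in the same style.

data = 12 // 75

Transformed code:
def build(height, a, c):
    c = 28 % 36
    c = height[c] + a
    data = 12 // 75
    c = pos + 75
    height = height - height
    height = 28 < c
    data = pos % 75
    pos = pos + 75
    pos = pos + 28
    pos = 40 * 40
    return 75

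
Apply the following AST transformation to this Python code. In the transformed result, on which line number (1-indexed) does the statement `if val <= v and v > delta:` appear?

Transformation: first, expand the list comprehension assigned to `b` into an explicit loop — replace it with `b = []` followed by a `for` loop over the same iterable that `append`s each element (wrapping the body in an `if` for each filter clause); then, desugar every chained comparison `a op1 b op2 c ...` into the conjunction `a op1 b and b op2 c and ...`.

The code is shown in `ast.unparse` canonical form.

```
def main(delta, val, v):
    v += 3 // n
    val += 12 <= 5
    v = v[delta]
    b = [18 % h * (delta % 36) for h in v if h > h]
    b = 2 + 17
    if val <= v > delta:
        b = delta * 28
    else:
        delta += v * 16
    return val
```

Transformed code:
def main(delta, val, v):
    v += 3 // n
    val += 12 <= 5
    v = v[delta]
    b = []
    for h in v:
        if h > h:
            b.append(18 % h * (delta % 36))
    b = 2 + 17
    if val <= v and v > delta:
        b = delta * 28
    else:
        delta += v * 16
    return val

10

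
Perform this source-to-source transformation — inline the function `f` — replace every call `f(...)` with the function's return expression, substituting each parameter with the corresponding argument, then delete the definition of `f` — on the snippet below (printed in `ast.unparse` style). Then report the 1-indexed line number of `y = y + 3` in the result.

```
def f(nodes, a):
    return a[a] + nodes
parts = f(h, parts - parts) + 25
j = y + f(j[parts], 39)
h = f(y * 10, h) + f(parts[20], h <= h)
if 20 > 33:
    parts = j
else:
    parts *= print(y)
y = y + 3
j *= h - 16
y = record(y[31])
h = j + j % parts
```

8

Transformed code:
parts = (parts - parts)[parts - parts] + h + 25
j = y + (39[39] + j[parts])
h = h[h] + y * 10 + ((h <= h)[h <= h] + parts[20])
if 20 > 33:
    parts = j
else:
    parts *= print(y)
y = y + 3
j *= h - 16
y = record(y[31])
h = j + j % parts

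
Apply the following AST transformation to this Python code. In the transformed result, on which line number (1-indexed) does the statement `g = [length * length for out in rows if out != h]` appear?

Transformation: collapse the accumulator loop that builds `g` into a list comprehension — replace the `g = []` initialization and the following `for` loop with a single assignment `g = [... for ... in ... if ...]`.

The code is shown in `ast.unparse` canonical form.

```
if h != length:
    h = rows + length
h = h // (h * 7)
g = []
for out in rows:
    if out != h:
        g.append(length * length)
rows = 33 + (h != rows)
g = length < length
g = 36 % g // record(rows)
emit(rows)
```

Transformed code:
if h != length:
    h = rows + length
h = h // (h * 7)
g = [length * length for out in rows if out != h]
rows = 33 + (h != rows)
g = length < length
g = 36 % g // record(rows)
emit(rows)

4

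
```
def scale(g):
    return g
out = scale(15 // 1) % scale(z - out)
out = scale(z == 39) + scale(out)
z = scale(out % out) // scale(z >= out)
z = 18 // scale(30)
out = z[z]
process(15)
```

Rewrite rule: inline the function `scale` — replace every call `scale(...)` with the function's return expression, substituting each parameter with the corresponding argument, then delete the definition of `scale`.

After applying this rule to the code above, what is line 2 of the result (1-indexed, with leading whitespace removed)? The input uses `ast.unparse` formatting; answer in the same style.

Transformed code:
out = 15 // 1 % (z - out)
out = (z == 39) + out
z = out % out // (z >= out)
z = 18 // 30
out = z[z]
process(15)

out = (z == 39) + out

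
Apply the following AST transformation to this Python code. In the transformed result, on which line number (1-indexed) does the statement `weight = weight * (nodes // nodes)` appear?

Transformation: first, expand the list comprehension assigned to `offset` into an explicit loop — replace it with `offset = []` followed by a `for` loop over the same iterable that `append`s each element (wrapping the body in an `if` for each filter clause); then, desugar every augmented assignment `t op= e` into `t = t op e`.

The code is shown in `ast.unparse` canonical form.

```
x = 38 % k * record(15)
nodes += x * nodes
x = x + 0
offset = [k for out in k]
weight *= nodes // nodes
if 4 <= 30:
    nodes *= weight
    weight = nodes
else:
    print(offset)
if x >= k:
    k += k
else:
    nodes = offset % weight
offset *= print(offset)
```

Transformed code:
x = 38 % k * record(15)
nodes = nodes + x * nodes
x = x + 0
offset = []
for out in k:
    offset.append(k)
weight = weight * (nodes // nodes)
if 4 <= 30:
    nodes = nodes * weight
    weight = nodes
else:
    print(offset)
if x >= k:
    k = k + k
else:
    nodes = offset % weight
offset = offset * print(offset)

7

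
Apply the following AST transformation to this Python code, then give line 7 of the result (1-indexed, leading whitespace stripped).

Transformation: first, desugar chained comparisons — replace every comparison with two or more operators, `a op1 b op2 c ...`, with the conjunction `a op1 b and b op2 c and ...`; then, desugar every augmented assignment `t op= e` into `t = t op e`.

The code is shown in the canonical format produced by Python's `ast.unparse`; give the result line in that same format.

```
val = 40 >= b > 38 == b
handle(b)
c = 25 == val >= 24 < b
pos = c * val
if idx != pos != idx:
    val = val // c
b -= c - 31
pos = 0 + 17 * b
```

Transformed code:
val = 40 >= b and b > 38 and (38 == b)
handle(b)
c = 25 == val and val >= 24 and (24 < b)
pos = c * val
if idx != pos and pos != idx:
    val = val // c
b = b - (c - 31)
pos = 0 + 17 * b

b = b - (c - 31)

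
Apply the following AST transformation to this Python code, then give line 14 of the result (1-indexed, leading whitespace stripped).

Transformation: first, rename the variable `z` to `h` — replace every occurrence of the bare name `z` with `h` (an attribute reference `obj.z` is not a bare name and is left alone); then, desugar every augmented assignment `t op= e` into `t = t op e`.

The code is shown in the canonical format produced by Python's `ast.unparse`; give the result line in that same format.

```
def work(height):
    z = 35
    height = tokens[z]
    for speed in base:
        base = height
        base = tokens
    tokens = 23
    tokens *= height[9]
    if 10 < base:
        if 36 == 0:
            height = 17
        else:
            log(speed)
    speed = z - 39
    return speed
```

Transformed code:
def work(height):
    h = 35
    height = tokens[h]
    for speed in base:
        base = height
        base = tokens
    tokens = 23
    tokens = tokens * height[9]
    if 10 < base:
        if 36 == 0:
            height = 17
        else:
            log(speed)
    speed = h - 39
    return speed

speed = h - 39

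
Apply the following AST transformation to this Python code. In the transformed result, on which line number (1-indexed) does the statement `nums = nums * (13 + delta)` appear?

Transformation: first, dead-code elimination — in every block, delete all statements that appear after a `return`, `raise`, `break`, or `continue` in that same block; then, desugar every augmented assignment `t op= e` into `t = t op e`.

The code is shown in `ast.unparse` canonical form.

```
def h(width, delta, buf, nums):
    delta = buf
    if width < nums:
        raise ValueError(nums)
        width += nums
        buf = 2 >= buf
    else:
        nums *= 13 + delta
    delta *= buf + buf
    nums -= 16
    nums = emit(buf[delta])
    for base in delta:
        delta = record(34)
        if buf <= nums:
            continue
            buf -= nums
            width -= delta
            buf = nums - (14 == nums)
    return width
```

6

Transformed code:
def h(width, delta, buf, nums):
    delta = buf
    if width < nums:
        raise ValueError(nums)
    else:
        nums = nums * (13 + delta)
    delta = delta * (buf + buf)
    nums = nums - 16
    nums = emit(buf[delta])
    for base in delta:
        delta = record(34)
        if buf <= nums:
            continue
    return width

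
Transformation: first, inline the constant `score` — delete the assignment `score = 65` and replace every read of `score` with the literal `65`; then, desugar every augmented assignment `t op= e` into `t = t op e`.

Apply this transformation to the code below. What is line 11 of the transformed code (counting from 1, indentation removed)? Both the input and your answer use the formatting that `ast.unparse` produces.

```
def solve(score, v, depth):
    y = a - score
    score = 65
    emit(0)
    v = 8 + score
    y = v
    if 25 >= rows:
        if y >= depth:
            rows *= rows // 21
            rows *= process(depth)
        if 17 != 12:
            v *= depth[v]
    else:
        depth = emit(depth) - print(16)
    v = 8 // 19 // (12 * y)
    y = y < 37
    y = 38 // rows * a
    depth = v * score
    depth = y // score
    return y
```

Transformed code:
def solve(score, v, depth):
    y = a - 65
    emit(0)
    v = 8 + 65
    y = v
    if 25 >= rows:
        if y >= depth:
            rows = rows * (rows // 21)
            rows = rows * process(depth)
        if 17 != 12:
            v = v * depth[v]
    else:
        depth = emit(depth) - print(16)
    v = 8 // 19 // (12 * y)
    y = y < 37
    y = 38 // rows * a
    depth = v * 65
    depth = y // 65
    return y

v = v * depth[v]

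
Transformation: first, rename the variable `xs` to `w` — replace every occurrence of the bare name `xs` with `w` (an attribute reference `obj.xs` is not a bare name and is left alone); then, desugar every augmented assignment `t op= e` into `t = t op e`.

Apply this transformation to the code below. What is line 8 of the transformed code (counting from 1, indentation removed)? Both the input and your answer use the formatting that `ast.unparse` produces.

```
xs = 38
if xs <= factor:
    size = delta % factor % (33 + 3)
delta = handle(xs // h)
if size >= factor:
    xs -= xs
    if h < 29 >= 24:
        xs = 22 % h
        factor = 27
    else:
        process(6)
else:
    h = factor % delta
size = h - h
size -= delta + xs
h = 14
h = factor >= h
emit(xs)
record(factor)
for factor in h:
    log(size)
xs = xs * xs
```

Transformed code:
w = 38
if w <= factor:
    size = delta % factor % (33 + 3)
delta = handle(w // h)
if size >= factor:
    w = w - w
    if h < 29 >= 24:
        w = 22 % h
        factor = 27
    else:
        process(6)
else:
    h = factor % delta
size = h - h
size = size - (delta + w)
h = 14
h = factor >= h
emit(w)
record(factor)
for factor in h:
    log(size)
w = w * w

w = 22 % h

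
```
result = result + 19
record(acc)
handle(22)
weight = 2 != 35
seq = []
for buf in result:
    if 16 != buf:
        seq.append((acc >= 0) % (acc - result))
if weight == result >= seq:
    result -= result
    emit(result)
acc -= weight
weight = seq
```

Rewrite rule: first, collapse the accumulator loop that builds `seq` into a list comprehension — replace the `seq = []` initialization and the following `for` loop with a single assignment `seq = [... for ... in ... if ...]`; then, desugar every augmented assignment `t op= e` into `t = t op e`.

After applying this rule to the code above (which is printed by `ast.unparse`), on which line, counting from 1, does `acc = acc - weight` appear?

9

Transformed code:
result = result + 19
record(acc)
handle(22)
weight = 2 != 35
seq = [(acc >= 0) % (acc - result) for buf in result if 16 != buf]
if weight == result >= seq:
    result = result - result
    emit(result)
acc = acc - weight
weight = seq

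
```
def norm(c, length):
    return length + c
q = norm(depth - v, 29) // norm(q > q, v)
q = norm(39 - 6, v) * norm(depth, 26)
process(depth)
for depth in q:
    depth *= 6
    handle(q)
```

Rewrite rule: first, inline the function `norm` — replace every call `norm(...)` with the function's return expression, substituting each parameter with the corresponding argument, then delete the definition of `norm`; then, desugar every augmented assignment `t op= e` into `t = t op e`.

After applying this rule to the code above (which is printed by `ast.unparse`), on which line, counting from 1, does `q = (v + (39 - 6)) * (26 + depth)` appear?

2

Transformed code:
q = (29 + (depth - v)) // (v + (q > q))
q = (v + (39 - 6)) * (26 + depth)
process(depth)
for depth in q:
    depth = depth * 6
    handle(q)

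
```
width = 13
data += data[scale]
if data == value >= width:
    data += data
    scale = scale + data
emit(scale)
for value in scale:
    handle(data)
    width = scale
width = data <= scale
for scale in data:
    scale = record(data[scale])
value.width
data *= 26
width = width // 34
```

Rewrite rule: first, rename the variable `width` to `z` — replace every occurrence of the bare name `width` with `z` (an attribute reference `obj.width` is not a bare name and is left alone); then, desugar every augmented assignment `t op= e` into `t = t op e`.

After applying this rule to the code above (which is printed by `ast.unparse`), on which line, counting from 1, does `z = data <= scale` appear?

10

Transformed code:
z = 13
data = data + data[scale]
if data == value >= z:
    data = data + data
    scale = scale + data
emit(scale)
for value in scale:
    handle(data)
    z = scale
z = data <= scale
for scale in data:
    scale = record(data[scale])
value.width
data = data * 26
z = z // 34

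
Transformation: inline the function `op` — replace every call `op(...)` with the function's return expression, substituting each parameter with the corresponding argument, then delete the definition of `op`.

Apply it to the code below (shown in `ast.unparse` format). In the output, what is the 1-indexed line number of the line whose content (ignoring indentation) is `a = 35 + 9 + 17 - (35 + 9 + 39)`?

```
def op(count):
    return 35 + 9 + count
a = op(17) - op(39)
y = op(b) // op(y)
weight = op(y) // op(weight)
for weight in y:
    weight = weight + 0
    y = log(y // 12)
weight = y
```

1

Transformed code:
a = 35 + 9 + 17 - (35 + 9 + 39)
y = (35 + 9 + b) // (35 + 9 + y)
weight = (35 + 9 + y) // (35 + 9 + weight)
for weight in y:
    weight = weight + 0
    y = log(y // 12)
weight = y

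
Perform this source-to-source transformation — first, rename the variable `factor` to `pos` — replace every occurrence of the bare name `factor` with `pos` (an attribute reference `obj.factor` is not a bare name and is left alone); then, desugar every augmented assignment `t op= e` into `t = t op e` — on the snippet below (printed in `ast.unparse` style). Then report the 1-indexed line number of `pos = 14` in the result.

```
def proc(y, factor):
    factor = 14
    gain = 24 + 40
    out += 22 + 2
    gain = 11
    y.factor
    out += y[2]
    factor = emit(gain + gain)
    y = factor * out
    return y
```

2

Transformed code:
def proc(y, pos):
    pos = 14
    gain = 24 + 40
    out = out + (22 + 2)
    gain = 11
    y.factor
    out = out + y[2]
    pos = emit(gain + gain)
    y = pos * out
    return y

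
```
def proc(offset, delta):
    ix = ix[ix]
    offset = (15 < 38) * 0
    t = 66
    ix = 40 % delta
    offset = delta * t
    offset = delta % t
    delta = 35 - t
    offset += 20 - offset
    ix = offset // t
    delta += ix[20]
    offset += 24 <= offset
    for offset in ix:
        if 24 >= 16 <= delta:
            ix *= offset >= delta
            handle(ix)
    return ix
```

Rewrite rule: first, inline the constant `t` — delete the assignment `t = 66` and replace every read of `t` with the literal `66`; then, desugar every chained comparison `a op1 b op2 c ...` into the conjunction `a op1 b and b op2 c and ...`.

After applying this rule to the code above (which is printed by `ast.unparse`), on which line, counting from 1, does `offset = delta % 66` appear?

6

Transformed code:
def proc(offset, delta):
    ix = ix[ix]
    offset = (15 < 38) * 0
    ix = 40 % delta
    offset = delta * 66
    offset = delta % 66
    delta = 35 - 66
    offset += 20 - offset
    ix = offset // 66
    delta += ix[20]
    offset += 24 <= offset
    for offset in ix:
        if 24 >= 16 and 16 <= delta:
            ix *= offset >= delta
            handle(ix)
    return ix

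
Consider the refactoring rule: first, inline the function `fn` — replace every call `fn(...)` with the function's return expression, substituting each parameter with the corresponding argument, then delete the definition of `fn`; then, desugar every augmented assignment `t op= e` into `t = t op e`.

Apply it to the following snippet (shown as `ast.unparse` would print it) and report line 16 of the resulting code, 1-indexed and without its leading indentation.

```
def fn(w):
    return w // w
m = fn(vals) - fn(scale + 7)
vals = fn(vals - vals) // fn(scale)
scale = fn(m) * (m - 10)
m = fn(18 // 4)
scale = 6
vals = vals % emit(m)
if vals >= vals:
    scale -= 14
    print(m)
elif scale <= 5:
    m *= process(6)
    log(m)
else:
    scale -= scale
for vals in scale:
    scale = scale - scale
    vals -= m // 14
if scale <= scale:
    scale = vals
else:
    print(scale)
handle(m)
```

Transformed code:
m = vals // vals - (scale + 7) // (scale + 7)
vals = (vals - vals) // (vals - vals) // (scale // scale)
scale = m // m * (m - 10)
m = 18 // 4 // (18 // 4)
scale = 6
vals = vals % emit(m)
if vals >= vals:
    scale = scale - 14
    print(m)
elif scale <= 5:
    m = m * process(6)
    log(m)
else:
    scale = scale - scale
for vals in scale:
    scale = scale - scale
    vals = vals - m // 14
if scale <= scale:
    scale = vals
else:
    print(scale)
handle(m)

scale = scale - scale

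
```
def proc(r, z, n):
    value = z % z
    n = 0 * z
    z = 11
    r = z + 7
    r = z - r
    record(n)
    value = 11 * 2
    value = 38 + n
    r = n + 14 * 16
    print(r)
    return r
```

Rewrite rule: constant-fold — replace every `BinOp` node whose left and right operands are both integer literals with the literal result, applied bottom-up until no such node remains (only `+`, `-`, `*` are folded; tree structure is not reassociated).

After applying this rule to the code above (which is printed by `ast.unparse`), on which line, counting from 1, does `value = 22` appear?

Transformed code:
def proc(r, z, n):
    value = z % z
    n = 0 * z
    z = 11
    r = z + 7
    r = z - r
    record(n)
    value = 22
    value = 38 + n
    r = n + 224
    print(r)
    return r

8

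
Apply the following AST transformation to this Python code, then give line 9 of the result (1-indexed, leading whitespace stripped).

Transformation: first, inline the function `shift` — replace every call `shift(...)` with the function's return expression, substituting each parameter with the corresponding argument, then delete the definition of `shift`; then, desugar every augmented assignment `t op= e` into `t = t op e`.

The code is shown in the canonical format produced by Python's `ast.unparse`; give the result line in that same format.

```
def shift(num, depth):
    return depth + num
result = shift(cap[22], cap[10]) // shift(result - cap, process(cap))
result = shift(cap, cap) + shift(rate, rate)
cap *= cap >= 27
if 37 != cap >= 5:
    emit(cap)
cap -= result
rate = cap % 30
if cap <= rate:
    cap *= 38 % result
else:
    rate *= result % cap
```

Transformed code:
result = (cap[10] + cap[22]) // (process(cap) + (result - cap))
result = cap + cap + (rate + rate)
cap = cap * (cap >= 27)
if 37 != cap >= 5:
    emit(cap)
cap = cap - result
rate = cap % 30
if cap <= rate:
    cap = cap * (38 % result)
else:
    rate = rate * (result % cap)

cap = cap * (38 % result)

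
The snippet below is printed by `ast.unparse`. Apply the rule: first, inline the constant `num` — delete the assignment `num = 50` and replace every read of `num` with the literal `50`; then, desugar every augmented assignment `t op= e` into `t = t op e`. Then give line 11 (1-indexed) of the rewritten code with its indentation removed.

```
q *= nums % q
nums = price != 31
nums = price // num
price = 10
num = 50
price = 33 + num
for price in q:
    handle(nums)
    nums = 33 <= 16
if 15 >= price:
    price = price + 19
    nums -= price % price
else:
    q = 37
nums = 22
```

nums = nums - price % price

Transformed code:
q = q * (nums % q)
nums = price != 31
nums = price // 50
price = 10
price = 33 + 50
for price in q:
    handle(nums)
    nums = 33 <= 16
if 15 >= price:
    price = price + 19
    nums = nums - price % price
else:
    q = 37
nums = 22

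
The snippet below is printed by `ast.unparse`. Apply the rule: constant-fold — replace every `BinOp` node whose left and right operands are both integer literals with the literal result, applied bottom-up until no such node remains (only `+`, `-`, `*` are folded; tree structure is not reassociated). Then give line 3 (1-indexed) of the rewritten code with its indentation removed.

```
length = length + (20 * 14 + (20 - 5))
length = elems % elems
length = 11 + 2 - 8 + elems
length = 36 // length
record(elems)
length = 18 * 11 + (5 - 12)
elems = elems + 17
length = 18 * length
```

Transformed code:
length = length + 295
length = elems % elems
length = 5 + elems
length = 36 // length
record(elems)
length = 191
elems = elems + 17
length = 18 * length

length = 5 + elems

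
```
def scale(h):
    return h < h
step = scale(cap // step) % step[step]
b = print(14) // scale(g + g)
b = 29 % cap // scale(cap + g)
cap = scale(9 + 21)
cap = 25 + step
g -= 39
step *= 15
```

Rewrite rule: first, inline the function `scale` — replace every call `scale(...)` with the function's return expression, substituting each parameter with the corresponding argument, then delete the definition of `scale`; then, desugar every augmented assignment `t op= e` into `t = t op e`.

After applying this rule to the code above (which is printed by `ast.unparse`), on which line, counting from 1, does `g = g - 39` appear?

Transformed code:
step = (cap // step < cap // step) % step[step]
b = print(14) // (g + g < g + g)
b = 29 % cap // (cap + g < cap + g)
cap = 9 + 21 < 9 + 21
cap = 25 + step
g = g - 39
step = step * 15

6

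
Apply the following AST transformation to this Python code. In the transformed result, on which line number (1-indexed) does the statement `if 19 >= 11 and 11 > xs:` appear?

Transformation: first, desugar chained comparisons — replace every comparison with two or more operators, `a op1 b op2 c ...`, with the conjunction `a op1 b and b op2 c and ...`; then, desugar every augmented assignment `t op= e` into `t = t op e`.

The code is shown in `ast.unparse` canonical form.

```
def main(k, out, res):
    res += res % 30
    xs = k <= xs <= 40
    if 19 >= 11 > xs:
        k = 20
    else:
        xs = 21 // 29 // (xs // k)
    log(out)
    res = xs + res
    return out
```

Transformed code:
def main(k, out, res):
    res = res + res % 30
    xs = k <= xs and xs <= 40
    if 19 >= 11 and 11 > xs:
        k = 20
    else:
        xs = 21 // 29 // (xs // k)
    log(out)
    res = xs + res
    return out

4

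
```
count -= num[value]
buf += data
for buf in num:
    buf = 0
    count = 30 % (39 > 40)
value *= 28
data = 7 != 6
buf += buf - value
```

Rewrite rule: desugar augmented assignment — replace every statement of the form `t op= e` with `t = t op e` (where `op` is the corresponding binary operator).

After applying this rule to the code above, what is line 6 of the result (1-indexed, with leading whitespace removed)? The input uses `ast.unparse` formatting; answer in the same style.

Transformed code:
count = count - num[value]
buf = buf + data
for buf in num:
    buf = 0
    count = 30 % (39 > 40)
value = value * 28
data = 7 != 6
buf = buf + (buf - value)

value = value * 28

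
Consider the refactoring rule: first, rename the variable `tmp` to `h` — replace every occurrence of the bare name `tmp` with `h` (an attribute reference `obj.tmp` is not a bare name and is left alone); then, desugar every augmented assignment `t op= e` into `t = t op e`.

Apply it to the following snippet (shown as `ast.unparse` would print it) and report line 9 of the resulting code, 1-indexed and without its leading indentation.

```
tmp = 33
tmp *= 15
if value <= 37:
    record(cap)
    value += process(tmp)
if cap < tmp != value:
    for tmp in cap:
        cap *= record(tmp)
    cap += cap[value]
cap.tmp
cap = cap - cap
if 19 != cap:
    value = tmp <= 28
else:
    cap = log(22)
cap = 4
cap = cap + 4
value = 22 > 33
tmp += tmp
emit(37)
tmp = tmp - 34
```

Transformed code:
h = 33
h = h * 15
if value <= 37:
    record(cap)
    value = value + process(h)
if cap < h != value:
    for h in cap:
        cap = cap * record(h)
    cap = cap + cap[value]
cap.tmp
cap = cap - cap
if 19 != cap:
    value = h <= 28
else:
    cap = log(22)
cap = 4
cap = cap + 4
value = 22 > 33
h = h + h
emit(37)
h = h - 34

cap = cap + cap[value]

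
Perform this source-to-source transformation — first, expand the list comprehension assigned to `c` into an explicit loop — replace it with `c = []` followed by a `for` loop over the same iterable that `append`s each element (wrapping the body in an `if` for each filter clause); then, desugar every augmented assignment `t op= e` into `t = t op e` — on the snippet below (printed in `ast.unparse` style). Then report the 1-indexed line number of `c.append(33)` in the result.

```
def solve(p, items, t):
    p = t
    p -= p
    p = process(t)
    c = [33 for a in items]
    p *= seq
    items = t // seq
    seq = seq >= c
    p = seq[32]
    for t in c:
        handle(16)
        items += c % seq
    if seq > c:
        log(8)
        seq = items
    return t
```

Transformed code:
def solve(p, items, t):
    p = t
    p = p - p
    p = process(t)
    c = []
    for a in items:
        c.append(33)
    p = p * seq
    items = t // seq
    seq = seq >= c
    p = seq[32]
    for t in c:
        handle(16)
        items = items + c % seq
    if seq > c:
        log(8)
        seq = items
    return t

7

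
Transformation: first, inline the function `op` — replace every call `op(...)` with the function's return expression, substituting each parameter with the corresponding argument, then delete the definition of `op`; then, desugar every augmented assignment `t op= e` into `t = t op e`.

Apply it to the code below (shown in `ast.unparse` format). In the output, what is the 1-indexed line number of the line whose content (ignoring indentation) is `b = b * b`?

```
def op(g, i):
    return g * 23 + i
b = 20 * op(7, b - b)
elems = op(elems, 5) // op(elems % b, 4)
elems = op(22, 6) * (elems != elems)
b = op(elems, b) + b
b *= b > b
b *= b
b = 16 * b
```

6

Transformed code:
b = 20 * (7 * 23 + (b - b))
elems = (elems * 23 + 5) // (elems % b * 23 + 4)
elems = (22 * 23 + 6) * (elems != elems)
b = elems * 23 + b + b
b = b * (b > b)
b = b * b
b = 16 * b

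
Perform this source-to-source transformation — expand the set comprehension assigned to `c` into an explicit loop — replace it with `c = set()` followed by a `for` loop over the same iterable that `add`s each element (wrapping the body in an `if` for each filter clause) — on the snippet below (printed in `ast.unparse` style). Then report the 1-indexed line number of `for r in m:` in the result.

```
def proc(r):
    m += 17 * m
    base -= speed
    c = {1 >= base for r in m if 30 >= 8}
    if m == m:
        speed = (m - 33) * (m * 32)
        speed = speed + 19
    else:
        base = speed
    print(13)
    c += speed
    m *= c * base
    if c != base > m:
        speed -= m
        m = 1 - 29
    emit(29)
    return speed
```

Transformed code:
def proc(r):
    m += 17 * m
    base -= speed
    c = set()
    for r in m:
        if 30 >= 8:
            c.add(1 >= base)
    if m == m:
        speed = (m - 33) * (m * 32)
        speed = speed + 19
    else:
        base = speed
    print(13)
    c += speed
    m *= c * base
    if c != base > m:
        speed -= m
        m = 1 - 29
    emit(29)
    return speed

5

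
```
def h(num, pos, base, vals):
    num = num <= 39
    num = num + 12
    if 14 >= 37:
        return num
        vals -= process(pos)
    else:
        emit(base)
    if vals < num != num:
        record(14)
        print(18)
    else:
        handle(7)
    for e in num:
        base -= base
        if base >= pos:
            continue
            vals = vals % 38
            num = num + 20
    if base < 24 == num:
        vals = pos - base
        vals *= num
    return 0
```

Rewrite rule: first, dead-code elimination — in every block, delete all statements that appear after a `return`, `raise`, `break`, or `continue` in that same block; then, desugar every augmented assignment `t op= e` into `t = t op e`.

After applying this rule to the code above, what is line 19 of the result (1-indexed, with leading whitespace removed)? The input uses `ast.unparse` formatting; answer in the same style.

vals = vals * num

Transformed code:
def h(num, pos, base, vals):
    num = num <= 39
    num = num + 12
    if 14 >= 37:
        return num
    else:
        emit(base)
    if vals < num != num:
        record(14)
        print(18)
    else:
        handle(7)
    for e in num:
        base = base - base
        if base >= pos:
            continue
    if base < 24 == num:
        vals = pos - base
        vals = vals * num
    return 0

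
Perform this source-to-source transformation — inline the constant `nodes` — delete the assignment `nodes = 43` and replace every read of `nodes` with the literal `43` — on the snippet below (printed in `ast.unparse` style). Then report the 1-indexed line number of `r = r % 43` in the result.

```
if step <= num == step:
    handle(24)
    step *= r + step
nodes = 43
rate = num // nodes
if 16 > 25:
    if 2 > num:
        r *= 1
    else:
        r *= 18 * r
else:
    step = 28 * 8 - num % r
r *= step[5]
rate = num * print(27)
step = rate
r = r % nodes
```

15

Transformed code:
if step <= num == step:
    handle(24)
    step *= r + step
rate = num // 43
if 16 > 25:
    if 2 > num:
        r *= 1
    else:
        r *= 18 * r
else:
    step = 28 * 8 - num % r
r *= step[5]
rate = num * print(27)
step = rate
r = r % 43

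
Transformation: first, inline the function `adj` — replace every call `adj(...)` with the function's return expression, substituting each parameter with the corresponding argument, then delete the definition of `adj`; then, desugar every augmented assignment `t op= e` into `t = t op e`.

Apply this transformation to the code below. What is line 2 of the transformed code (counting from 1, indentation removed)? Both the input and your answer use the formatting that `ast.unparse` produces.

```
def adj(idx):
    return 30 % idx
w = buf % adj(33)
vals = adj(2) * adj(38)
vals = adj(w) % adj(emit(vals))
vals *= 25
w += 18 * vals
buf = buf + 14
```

Transformed code:
w = buf % (30 % 33)
vals = 30 % 2 * (30 % 38)
vals = 30 % w % (30 % emit(vals))
vals = vals * 25
w = w + 18 * vals
buf = buf + 14

vals = 30 % 2 * (30 % 38)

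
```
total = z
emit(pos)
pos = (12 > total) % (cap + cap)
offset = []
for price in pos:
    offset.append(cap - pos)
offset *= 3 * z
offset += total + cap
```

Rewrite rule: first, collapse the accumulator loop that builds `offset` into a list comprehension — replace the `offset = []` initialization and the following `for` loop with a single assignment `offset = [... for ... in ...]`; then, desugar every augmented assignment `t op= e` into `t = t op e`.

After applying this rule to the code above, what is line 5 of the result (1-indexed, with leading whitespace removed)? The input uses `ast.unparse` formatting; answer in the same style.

Transformed code:
total = z
emit(pos)
pos = (12 > total) % (cap + cap)
offset = [cap - pos for price in pos]
offset = offset * (3 * z)
offset = offset + (total + cap)

offset = offset * (3 * z)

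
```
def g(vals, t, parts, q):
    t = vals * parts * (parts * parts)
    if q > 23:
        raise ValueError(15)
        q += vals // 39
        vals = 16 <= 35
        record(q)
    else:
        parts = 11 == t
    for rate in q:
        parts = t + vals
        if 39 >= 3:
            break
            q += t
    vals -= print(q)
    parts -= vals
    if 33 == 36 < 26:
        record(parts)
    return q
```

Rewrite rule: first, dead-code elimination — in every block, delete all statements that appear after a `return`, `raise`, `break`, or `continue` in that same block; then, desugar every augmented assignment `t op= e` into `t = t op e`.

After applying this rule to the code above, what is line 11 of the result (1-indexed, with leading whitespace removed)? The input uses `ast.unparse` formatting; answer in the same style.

vals = vals - print(q)

Transformed code:
def g(vals, t, parts, q):
    t = vals * parts * (parts * parts)
    if q > 23:
        raise ValueError(15)
    else:
        parts = 11 == t
    for rate in q:
        parts = t + vals
        if 39 >= 3:
            break
    vals = vals - print(q)
    parts = parts - vals
    if 33 == 36 < 26:
        record(parts)
    return q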